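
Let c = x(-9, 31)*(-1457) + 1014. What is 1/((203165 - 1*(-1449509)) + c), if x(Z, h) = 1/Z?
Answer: 9/14884649 ≈ 6.0465e-7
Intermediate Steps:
c = 10583/9 (c = -1457/(-9) + 1014 = -1/9*(-1457) + 1014 = 1457/9 + 1014 = 10583/9 ≈ 1175.9)
1/((203165 - 1*(-1449509)) + c) = 1/((203165 - 1*(-1449509)) + 10583/9) = 1/((203165 + 1449509) + 10583/9) = 1/(1652674 + 10583/9) = 1/(14884649/9) = 9/14884649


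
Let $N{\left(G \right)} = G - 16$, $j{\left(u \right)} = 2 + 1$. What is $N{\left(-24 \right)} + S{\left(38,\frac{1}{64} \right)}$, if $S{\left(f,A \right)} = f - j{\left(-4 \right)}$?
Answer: $-5$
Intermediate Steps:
$j{\left(u \right)} = 3$
$N{\left(G \right)} = -16 + G$
$S{\left(f,A \right)} = -3 + f$ ($S{\left(f,A \right)} = f - 3 = -3 + f$)
$N{\left(-24 \right)} + S{\left(38,\frac{1}{64} \right)} = \left(-16 - 24\right) + \left(-3 + 38\right) = -40 + 35 = -5$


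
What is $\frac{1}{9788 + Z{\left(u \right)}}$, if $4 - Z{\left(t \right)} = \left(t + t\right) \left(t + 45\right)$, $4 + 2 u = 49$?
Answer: $\frac{2}{13509} \approx 0.00014805$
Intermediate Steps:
$u = \frac{45}{2}$ ($u = -2 + \frac{1}{2} \cdot 49 = -2 + \frac{49}{2} = \frac{45}{2} \approx 22.5$)
$Z{\left(t \right)} = 4 - 2 t \left(45 + t\right)$ ($Z{\left(t \right)} = 4 - \left(t + t\right) \left(t + 45\right) = 4 - 2 t \left(45 + t\right)$)
$\frac{1}{9788 + Z{\left(u \right)}} = \frac{1}{9788 - \left(2021 + \frac{2025}{2}\right)} = \frac{1}{9788 - \frac{6067}{2}} = \frac{1}{\frac{13509}{2}} = \frac{2}{13509}$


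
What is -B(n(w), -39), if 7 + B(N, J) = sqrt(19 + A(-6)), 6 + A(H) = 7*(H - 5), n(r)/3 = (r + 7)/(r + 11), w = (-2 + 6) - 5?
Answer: 7 - 8*I ≈ 7.0 - 8.0*I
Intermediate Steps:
w = -1 (w = 4 - 5 = -1)
n(r) = 3*(7 + r)/(11 + r) (n(r) = 3*((r + 7)/(r + 11)) = 3*((7 + r)/(11 + r)) = 3*(7 + r)/(11 + r))
A(H) = -41 + 7*H (A(H) = -6 + 7*(H - 5) = -6 + 7*(-5 + H) = -6 + (-35 + 7*H) = -41 + 7*H)
B(N, J) = -7 + 8*I (B(N, J) = -7 + sqrt(19 + (-41 + 7*(-6))) = -7 + sqrt(19 + (-41 - 42)) = -7 + sqrt(19 - 83) = -7 + sqrt(-64) = -7 + 8*I)
-B(n(w), -39) = -(-7 + 8*I) = 7 - 8*I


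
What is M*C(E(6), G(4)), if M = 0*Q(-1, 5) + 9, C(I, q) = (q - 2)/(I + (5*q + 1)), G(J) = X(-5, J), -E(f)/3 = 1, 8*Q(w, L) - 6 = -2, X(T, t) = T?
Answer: 7/3 ≈ 2.3333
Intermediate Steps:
Q(w, L) = ½ (Q(w, L) = ¾ + (⅛)*(-2) = ¾ - ¼ = ½)
E(f) = -3 (E(f) = -3*1 = -3)
G(J) = -5
C(I, q) = (-2 + q)/(1 + I + 5*q) (C(I, q) = (-2 + q)/(I + (1 + 5*q)) = (-2 + q)/(1 + I + 5*q))
M = 9 (M = 0*(½) + 9 = 0 + 9 = 9)
M*C(E(6), G(4)) = 9*((-2 - 5)/(1 - 3 + 5*(-5))) = 9*(-7/(1 - 3 - 25)) = 9*(-7/(-27)) = 9*(-1/27*(-7)) = 9*(7/27) = 7/3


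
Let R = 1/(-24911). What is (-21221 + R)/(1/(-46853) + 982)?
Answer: -24768198063196/1146146266595 ≈ -21.610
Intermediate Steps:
R = -1/24911 ≈ -4.0143e-5
(-21221 + R)/(1/(-46853) + 982) = (-21221 - 1/24911)/(1/(-46853) + 982) = -528636332/(24911*(-1/46853 + 982)) = -528636332/(24911*46009645/46853) = -528636332/24911*46853/46009645 = -24768198063196/1146146266595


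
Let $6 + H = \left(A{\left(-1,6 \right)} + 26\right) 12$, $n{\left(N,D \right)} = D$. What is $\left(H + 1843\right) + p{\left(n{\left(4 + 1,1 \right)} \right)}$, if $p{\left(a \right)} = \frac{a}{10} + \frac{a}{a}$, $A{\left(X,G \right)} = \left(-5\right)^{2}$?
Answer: $\frac{24501}{10} \approx 2450.1$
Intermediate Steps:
$A{\left(X,G \right)} = 25$
$p{\left(a \right)} = 1 + \frac{a}{10}$ ($p{\left(a \right)} = a \frac{1}{10} + 1 = \frac{a}{10} + 1 = 1 + \frac{a}{10}$)
$H = 606$ ($H = -6 + \left(25 + 26\right) 12 = -6 + 51 \cdot 12 = -6 + 612 = 606$)
$\left(H + 1843\right) + p{\left(n{\left(4 + 1,1 \right)} \right)} = \left(606 + 1843\right) + \left(1 + \frac{1}{10} \cdot 1\right) = 2449 + \left(1 + \frac{1}{10}\right) = 2449 + \frac{11}{10} = \frac{24501}{10}$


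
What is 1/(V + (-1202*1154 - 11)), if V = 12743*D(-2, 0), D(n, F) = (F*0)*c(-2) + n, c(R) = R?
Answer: -1/1412605 ≈ -7.0791e-7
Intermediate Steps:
D(n, F) = n (D(n, F) = (F*0)*(-2) + n = 0*(-2) + n = 0 + n = n)
V = -25486 (V = 12743*(-2) = -25486)
1/(V + (-1202*1154 - 11)) = 1/(-25486 + (-1202*1154 - 11)) = 1/(-25486 + (-1387108 - 11)) = 1/(-25486 - 1387119) = 1/(-1412605) = -1/1412605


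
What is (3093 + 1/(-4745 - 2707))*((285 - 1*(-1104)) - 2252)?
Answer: -19891317205/7452 ≈ -2.6693e+6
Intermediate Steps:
(3093 + 1/(-4745 - 2707))*((285 - 1*(-1104)) - 2252) = (3093 + 1/(-7452))*((285 + 1104) - 2252) = (3093 - 1/7452)*(1389 - 2252) = (23049035/7452)*(-863) = -19891317205/7452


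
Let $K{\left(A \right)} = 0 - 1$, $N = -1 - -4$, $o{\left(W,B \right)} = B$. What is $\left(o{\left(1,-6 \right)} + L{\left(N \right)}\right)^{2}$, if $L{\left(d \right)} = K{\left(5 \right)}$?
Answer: $49$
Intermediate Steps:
$N = 3$ ($N = -1 + 4 = 3$)
$K{\left(A \right)} = -1$
$L{\left(d \right)} = -1$
$\left(o{\left(1,-6 \right)} + L{\left(N \right)}\right)^{2} = \left(-6 - 1\right)^{2} = \left(-7\right)^{2} = 49$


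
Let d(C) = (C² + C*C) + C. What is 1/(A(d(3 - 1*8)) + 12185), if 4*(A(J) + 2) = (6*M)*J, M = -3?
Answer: 2/23961 ≈ 8.3469e-5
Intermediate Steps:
d(C) = C + 2*C² (d(C) = (C² + C²) + C = 2*C² + C = C + 2*C²)
A(J) = -2 - 9*J/2 (A(J) = -2 + ((6*(-3))*J)/4 = -2 + (-18*J)/4 = -2 - 9*J/2)
1/(A(d(3 - 1*8)) + 12185) = 1/((-2 - 9*(3 - 1*8)*(1 + 2*(3 - 1*8))/2) + 12185) = 1/((-2 - 9*(3 - 8)*(1 + 2*(3 - 8))/2) + 12185) = 1/((-2 - (-45)*(1 + 2*(-5))/2) + 12185) = 1/((-2 - (-45)*(1 - 10)/2) + 12185) = 1/((-2 - (-45)*(-9)/2) + 12185) = 1/((-2 - 9/2*45) + 12185) = 1/((-2 - 405/2) + 12185) = 1/(-409/2 + 12185) = 1/(23961/2) = 2/23961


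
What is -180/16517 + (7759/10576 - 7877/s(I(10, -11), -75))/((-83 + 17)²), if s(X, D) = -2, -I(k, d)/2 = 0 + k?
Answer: 679827840115/760922597952 ≈ 0.89343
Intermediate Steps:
I(k, d) = -2*k (I(k, d) = -2*(0 + k) = -2*k)
-180/16517 + (7759/10576 - 7877/s(I(10, -11), -75))/((-83 + 17)²) = -180/16517 + (7759/10576 - 7877/(-2))/((-83 + 17)²) = -180*1/16517 + (7759*(1/10576) - 7877*(-½))/((-66)²) = -180/16517 + (7759/10576 + 7877/2)/4356 = -180/16517 + (41661335/10576)*(1/4356) = -180/16517 + 41661335/46069056 = 679827840115/760922597952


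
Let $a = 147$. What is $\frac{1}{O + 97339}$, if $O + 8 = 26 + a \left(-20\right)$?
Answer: $\frac{1}{94417} \approx 1.0591 \cdot 10^{-5}$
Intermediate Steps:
$O = -2922$ ($O = -8 + \left(26 + 147 \left(-20\right)\right) = -8 + \left(26 - 2940\right) = -8 - 2914 = -2922$)
$\frac{1}{O + 97339} = \frac{1}{-2922 + 97339} = \frac{1}{94417}$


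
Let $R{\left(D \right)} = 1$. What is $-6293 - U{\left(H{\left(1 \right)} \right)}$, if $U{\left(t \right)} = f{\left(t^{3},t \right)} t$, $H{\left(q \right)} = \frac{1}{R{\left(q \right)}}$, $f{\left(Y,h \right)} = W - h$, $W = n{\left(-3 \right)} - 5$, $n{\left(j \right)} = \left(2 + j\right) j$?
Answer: $-6290$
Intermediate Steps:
$n{\left(j \right)} = j \left(2 + j\right)$
$W = -2$ ($W = - 3 \left(2 - 3\right) - 5 = \left(-3\right) \left(-1\right) - 5 = 3 - 5 = -2$)
$f{\left(Y,h \right)} = -2 - h$
$H{\left(q \right)} = 1$ ($H{\left(q \right)} = 1^{-1} = 1$)
$U{\left(t \right)} = t \left(-2 - t\right)$ ($U{\left(t \right)} = \left(-2 - t\right) t = t \left(-2 - t\right)$)
$-6293 - U{\left(H{\left(1 \right)} \right)} = -6293 - \left(-1\right) 1 \left(2 + 1\right) = -6293 - \left(-1\right) 1 \cdot 3 = -6293 - -3 = -6293 + 3 = -6290$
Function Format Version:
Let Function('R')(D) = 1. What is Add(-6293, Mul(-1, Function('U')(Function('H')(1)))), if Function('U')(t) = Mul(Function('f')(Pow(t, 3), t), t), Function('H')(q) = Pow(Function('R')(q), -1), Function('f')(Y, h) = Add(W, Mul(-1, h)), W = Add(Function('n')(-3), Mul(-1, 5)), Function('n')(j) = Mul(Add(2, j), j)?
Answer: -6290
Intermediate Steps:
Function('n')(j) = Mul(j, Add(2, j))
W = -2 (W = Add(Mul(-3, Add(2, -3)), Mul(-1, 5)) = Add(Mul(-3, -1), -5) = Add(3, -5) = -2)
Function('f')(Y, h) = Add(-2, Mul(-1, h))
Function('H')(q) = 1 (Function('H')(q) = Pow(1, -1) = 1)
Function('U')(t) = Mul(t, Add(-2, Mul(-1, t))) (Function('U')(t) = Mul(Add(-2, Mul(-1, t)), t) = Mul(t, Add(-2, Mul(-1, t))))
Add(-6293, Mul(-1, Function('U')(Function('H')(1)))) = Add(-6293, Mul(-1, Mul(-1, 1, Add(2, 1)))) = Add(-6293, Mul(-1, Mul(-1, 1, 3))) = Add(-6293, Mul(-1, -3)) = Add(-6293, 3) = -6290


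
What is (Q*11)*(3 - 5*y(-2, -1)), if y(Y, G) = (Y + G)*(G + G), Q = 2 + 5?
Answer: -2079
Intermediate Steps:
Q = 7
y(Y, G) = 2*G*(G + Y) (y(Y, G) = (G + Y)*(2*G) = 2*G*(G + Y))
(Q*11)*(3 - 5*y(-2, -1)) = (7*11)*(3 - 10*(-1)*(-1 - 2)) = 77*(3 - 10*(-1)*(-3)) = 77*(3 - 5*6) = 77*(3 - 30) = 77*(-27) = -2079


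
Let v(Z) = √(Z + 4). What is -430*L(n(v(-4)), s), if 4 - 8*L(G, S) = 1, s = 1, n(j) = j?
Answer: -645/4 ≈ -161.25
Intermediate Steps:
v(Z) = √(4 + Z)
L(G, S) = 3/8 (L(G, S) = ½ - ⅛*1 = ½ - ⅛ = 3/8)
-430*L(n(v(-4)), s) = -430*3/8 = -645/4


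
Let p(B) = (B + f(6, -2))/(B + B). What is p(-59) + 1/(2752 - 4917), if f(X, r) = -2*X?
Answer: 153597/255470 ≈ 0.60123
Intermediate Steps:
p(B) = (-12 + B)/(2*B) (p(B) = (B - 2*6)/(B + B) = (B - 12)/((2*B)) = (-12 + B)*(1/(2*B)) = (-12 + B)/(2*B))
p(-59) + 1/(2752 - 4917) = (1/2)*(-12 - 59)/(-59) + 1/(2752 - 4917) = (1/2)*(-1/59)*(-71) + 1/(-2165) = 71/118 - 1/2165 = 153597/255470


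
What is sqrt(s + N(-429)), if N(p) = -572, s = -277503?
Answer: 35*I*sqrt(227) ≈ 527.33*I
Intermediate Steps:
sqrt(s + N(-429)) = sqrt(-277503 - 572) = sqrt(-278075) = 35*I*sqrt(227)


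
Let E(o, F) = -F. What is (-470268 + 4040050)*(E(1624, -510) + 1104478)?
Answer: 3944566272616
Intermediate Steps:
(-470268 + 4040050)*(E(1624, -510) + 1104478) = (-470268 + 4040050)*(-1*(-510) + 1104478) = 3569782*(510 + 1104478) = 3569782*1104988 = 3944566272616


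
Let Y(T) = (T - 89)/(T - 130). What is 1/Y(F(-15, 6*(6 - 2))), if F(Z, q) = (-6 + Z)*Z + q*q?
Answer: 761/802 ≈ 0.94888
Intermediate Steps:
F(Z, q) = q² + Z*(-6 + Z) (F(Z, q) = Z*(-6 + Z) + q² = q² + Z*(-6 + Z))
Y(T) = (-89 + T)/(-130 + T)
1/Y(F(-15, 6*(6 - 2))) = 1/((-89 + ((-15)² + (6*(6 - 2))² - 6*(-15)))/(-130 + ((-15)² + (6*(6 - 2))² - 6*(-15)))) = 1/((-89 + (225 + (6*4)² + 90))/(-130 + (225 + (6*4)² + 90))) = 1/((-89 + (225 + 24² + 90))/(-130 + (225 + 24² + 90))) = 1/((-89 + (225 + 576 + 90))/(-130 + (225 + 576 + 90))) = 1/((-89 + 891)/(-130 + 891)) = 1/(802/761) = 761/802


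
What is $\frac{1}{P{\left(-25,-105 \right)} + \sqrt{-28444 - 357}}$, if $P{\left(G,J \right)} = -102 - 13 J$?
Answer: $\frac{1263}{1623970} - \frac{i \sqrt{28801}}{1623970} \approx 0.00077772 - 0.0001045 i$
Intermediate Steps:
$P{\left(G,J \right)} = -102 - 13 J$
$\frac{1}{P{\left(-25,-105 \right)} + \sqrt{-28444 - 357}} = \frac{1}{\left(-102 - -1365\right) + \sqrt{-28444 - 357}} = \frac{1}{\left(-102 + 1365\right) + \sqrt{-28801}} = \frac{1}{1263 + i \sqrt{28801}}$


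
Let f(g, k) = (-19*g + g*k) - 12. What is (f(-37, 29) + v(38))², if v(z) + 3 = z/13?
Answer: 24671089/169 ≈ 1.4598e+5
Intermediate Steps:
v(z) = -3 + z/13
f(g, k) = -12 - 19*g + g*k
(f(-37, 29) + v(38))² = ((-12 - 19*(-37) - 37*29) + (-3 + (1/13)*38))² = ((-12 + 703 - 1073) + (-3 + 38/13))² = (-382 - 1/13)² = (-4967/13)² = 24671089/169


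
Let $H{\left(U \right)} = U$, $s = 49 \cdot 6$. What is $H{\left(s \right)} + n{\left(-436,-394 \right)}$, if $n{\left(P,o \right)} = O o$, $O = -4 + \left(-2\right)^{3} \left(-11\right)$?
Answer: $-32802$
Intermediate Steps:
$O = 84$ ($O = -4 - -88 = -4 + 88 = 84$)
$n{\left(P,o \right)} = 84 o$
$s = 294$
$H{\left(s \right)} + n{\left(-436,-394 \right)} = 294 + 84 \left(-394\right) = 294 - 33096 = -32802$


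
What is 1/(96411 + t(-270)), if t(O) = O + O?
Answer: 1/95871 ≈ 1.0431e-5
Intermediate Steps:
t(O) = 2*O
1/(96411 + t(-270)) = 1/(96411 + 2*(-270)) = 1/(96411 - 540) = 1/95871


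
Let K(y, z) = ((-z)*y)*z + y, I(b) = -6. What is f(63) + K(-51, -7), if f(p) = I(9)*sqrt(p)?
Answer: 2448 - 18*sqrt(7) ≈ 2400.4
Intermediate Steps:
K(y, z) = y - y*z**2 (K(y, z) = (-y*z)*z + y = -y*z**2 + y = y - y*z**2)
f(p) = -6*sqrt(p)
f(63) + K(-51, -7) = -18*sqrt(7) - 51*(1 - 1*(-7)**2) = -18*sqrt(7) - 51*(1 - 1*49) = -18*sqrt(7) - 51*(1 - 49) = -18*sqrt(7) - 51*(-48) = -18*sqrt(7) + 2448 = 2448 - 18*sqrt(7)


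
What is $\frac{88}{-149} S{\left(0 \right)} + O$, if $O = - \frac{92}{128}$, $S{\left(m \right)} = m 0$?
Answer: $- \frac{23}{32} \approx -0.71875$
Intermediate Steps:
$S{\left(m \right)} = 0$
$O = - \frac{23}{32}$ ($O = \left(-92\right) \frac{1}{128} = - \frac{23}{32} \approx -0.71875$)
$\frac{88}{-149} S{\left(0 \right)} + O = \frac{88}{-149} \cdot 0 - \frac{23}{32} = 88 \left(- \frac{1}{149}\right) 0 - \frac{23}{32} = \left(- \frac{88}{149}\right) 0 - \frac{23}{32} = 0 - \frac{23}{32} = - \frac{23}{32}$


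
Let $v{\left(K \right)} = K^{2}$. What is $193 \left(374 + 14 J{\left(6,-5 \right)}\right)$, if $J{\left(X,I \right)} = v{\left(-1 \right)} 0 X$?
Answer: $72182$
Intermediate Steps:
$J{\left(X,I \right)} = 0$ ($J{\left(X,I \right)} = \left(-1\right)^{2} \cdot 0 X = 1 \cdot 0 X = 0 X = 0$)
$193 \left(374 + 14 J{\left(6,-5 \right)}\right) = 193 \left(374 + 14 \cdot 0\right) = 193 \left(374 + 0\right) = 193 \cdot 374 = 72182$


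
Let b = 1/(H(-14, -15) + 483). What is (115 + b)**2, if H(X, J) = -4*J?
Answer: 3899502916/294849 ≈ 13225.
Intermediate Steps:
b = 1/543 (b = 1/(-4*(-15) + 483) = 1/(60 + 483) = 1/543 ≈ 0.0018416)
(115 + b)**2 = (115 + 1/543)**2 = (62446/543)**2 = 3899502916/294849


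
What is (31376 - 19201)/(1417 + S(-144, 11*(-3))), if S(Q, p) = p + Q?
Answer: 2435/248 ≈ 9.8185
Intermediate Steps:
S(Q, p) = Q + p
(31376 - 19201)/(1417 + S(-144, 11*(-3))) = (31376 - 19201)/(1417 + (-144 + 11*(-3))) = 12175/(1417 + (-144 - 33)) = 12175/(1417 - 177) = 12175/1240 = 12175*(1/1240) = 2435/248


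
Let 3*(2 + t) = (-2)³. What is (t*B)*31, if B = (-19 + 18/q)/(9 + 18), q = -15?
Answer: 43834/405 ≈ 108.23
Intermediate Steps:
t = -14/3 (t = -2 + (⅓)*(-2)³ = -2 + (⅓)*(-8) = -2 - 8/3 = -14/3 ≈ -4.6667)
B = -101/135 (B = (-19 + 18/(-15))/(9 + 18) = (-19 + 18*(-1/15))/27 = (-19 - 6/5)*(1/27) = -101/5*1/27 = -101/135 ≈ -0.74815)
(t*B)*31 = -14/3*(-101/135)*31 = (1414/405)*31 = 43834/405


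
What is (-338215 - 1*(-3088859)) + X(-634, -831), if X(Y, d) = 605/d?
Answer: 2285784559/831 ≈ 2.7506e+6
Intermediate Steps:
(-338215 - 1*(-3088859)) + X(-634, -831) = (-338215 - 1*(-3088859)) + 605/(-831) = (-338215 + 3088859) + 605*(-1/831) = 2750644 - 605/831 = 2285784559/831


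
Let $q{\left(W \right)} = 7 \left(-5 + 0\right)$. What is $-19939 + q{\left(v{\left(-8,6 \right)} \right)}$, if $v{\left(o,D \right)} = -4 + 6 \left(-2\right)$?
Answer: $-19974$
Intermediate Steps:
$v{\left(o,D \right)} = -16$ ($v{\left(o,D \right)} = -4 - 12 = -16$)
$q{\left(W \right)} = -35$ ($q{\left(W \right)} = 7 \left(-5\right) = -35$)
$-19939 + q{\left(v{\left(-8,6 \right)} \right)} = -19939 - 35 = -19974$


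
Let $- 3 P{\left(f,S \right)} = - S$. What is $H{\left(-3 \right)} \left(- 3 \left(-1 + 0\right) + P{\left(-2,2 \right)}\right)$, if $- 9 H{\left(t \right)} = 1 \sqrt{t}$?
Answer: $- \frac{11 i \sqrt{3}}{27} \approx - 0.70565 i$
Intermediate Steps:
$P{\left(f,S \right)} = \frac{S}{3}$ ($P{\left(f,S \right)} = - \frac{\left(-1\right) S}{3} = \frac{S}{3}$)
$H{\left(t \right)} = - \frac{\sqrt{t}}{9}$ ($H{\left(t \right)} = - \frac{1 \sqrt{t}}{9} = - \frac{\sqrt{t}}{9}$)
$H{\left(-3 \right)} \left(- 3 \left(-1 + 0\right) + P{\left(-2,2 \right)}\right) = - \frac{\sqrt{-3}}{9} \left(- 3 \left(-1 + 0\right) + \frac{1}{3} \cdot 2\right) = - \frac{i \sqrt{3}}{9} \left(\left(-3\right) \left(-1\right) + \frac{2}{3}\right) = - \frac{i \sqrt{3}}{9} \left(3 + \frac{2}{3}\right) = - \frac{i \sqrt{3}}{9} \cdot \frac{11}{3} = - \frac{11 i \sqrt{3}}{27}$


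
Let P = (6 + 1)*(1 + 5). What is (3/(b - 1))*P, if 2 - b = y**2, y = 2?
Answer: -42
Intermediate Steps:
b = -2 (b = 2 - 1*2**2 = 2 - 1*4 = 2 - 4 = -2)
P = 42 (P = 7*6 = 42)
(3/(b - 1))*P = (3/(-2 - 1))*42 = (3/(-3))*42 = (3*(-1/3))*42 = -1*42 = -42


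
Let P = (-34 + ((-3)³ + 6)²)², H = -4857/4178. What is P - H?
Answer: 692086379/4178 ≈ 1.6565e+5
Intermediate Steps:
H = -4857/4178 (H = -4857*1/4178 = -4857/4178 ≈ -1.1625)
P = 165649 (P = (-34 + (-27 + 6)²)² = (-34 + (-21)²)² = (-34 + 441)² = 407² = 165649)
P - H = 165649 - 1*(-4857/4178) = 165649 + 4857/4178 = 692086379/4178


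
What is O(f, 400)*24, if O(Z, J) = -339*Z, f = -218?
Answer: 1773648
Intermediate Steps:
O(f, 400)*24 = -339*(-218)*24 = 73902*24 = 1773648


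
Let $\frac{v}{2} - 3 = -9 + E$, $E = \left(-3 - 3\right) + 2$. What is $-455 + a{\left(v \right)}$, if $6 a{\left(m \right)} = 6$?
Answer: $-454$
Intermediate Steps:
$E = -4$ ($E = -6 + 2 = -4$)
$v = -20$ ($v = 6 + 2 \left(-9 - 4\right) = 6 + 2 \left(-13\right) = 6 - 26 = -20$)
$a{\left(m \right)} = 1$ ($a{\left(m \right)} = \frac{1}{6} \cdot 6 = 1$)
$-455 + a{\left(v \right)} = -455 + 1 = -454$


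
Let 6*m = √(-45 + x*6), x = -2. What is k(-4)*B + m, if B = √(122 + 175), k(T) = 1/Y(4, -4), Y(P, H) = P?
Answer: 3*√33/4 + I*√57/6 ≈ 4.3084 + 1.2583*I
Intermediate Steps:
k(T) = ¼ (k(T) = 1/4 = ¼)
B = 3*√33 (B = √297 = 3*√33 ≈ 17.234)
m = I*√57/6 (m = √(-45 - 2*6)/6 = √(-45 - 12)/6 = √(-57)/6 = (I*√57)/6 = I*√57/6 ≈ 1.2583*I)
k(-4)*B + m = (3*√33)/4 + I*√57/6 = 3*√33/4 + I*√57/6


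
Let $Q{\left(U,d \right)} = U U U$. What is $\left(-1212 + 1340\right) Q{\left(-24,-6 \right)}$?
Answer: $-1769472$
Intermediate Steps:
$Q{\left(U,d \right)} = U^{3}$ ($Q{\left(U,d \right)} = U^{2} U = U^{3}$)
$\left(-1212 + 1340\right) Q{\left(-24,-6 \right)} = \left(-1212 + 1340\right) \left(-24\right)^{3} = 128 \left(-13824\right) = -1769472$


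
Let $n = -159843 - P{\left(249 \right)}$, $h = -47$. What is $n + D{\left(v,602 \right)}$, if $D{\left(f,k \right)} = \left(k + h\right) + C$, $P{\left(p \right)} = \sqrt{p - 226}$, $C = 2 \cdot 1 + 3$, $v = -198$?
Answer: $-159283 - \sqrt{23} \approx -1.5929 \cdot 10^{5}$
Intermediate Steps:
$C = 5$ ($C = 2 + 3 = 5$)
$P{\left(p \right)} = \sqrt{-226 + p}$
$n = -159843 - \sqrt{23}$ ($n = -159843 - \sqrt{-226 + 249} = -159843 - \sqrt{23} \approx -1.5985 \cdot 10^{5}$)
$D{\left(f,k \right)} = -42 + k$ ($D{\left(f,k \right)} = \left(k - 47\right) + 5 = \left(-47 + k\right) + 5 = -42 + k$)
$n + D{\left(v,602 \right)} = \left(-159843 - \sqrt{23}\right) + \left(-42 + 602\right) = \left(-159843 - \sqrt{23}\right) + 560 = -159283 - \sqrt{23}$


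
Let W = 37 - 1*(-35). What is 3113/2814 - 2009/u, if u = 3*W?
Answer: -830153/101304 ≈ -8.1947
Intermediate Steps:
W = 72 (W = 37 + 35 = 72)
u = 216 (u = 3*72 = 216)
3113/2814 - 2009/u = 3113/2814 - 2009/216 = -830153/101304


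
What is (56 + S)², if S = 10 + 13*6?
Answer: 20736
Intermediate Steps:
S = 88 (S = 10 + 78 = 88)
(56 + S)² = (56 + 88)² = 144² = 20736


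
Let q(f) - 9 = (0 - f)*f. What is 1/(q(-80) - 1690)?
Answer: -1/8081 ≈ -0.00012375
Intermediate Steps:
q(f) = 9 - f**2 (q(f) = 9 + (0 - f)*f = 9 + (-f)*f = 9 - f**2)
1/(q(-80) - 1690) = 1/((9 - 1*(-80)**2) - 1690) = 1/((9 - 1*6400) - 1690) = 1/((9 - 6400) - 1690) = 1/(-6391 - 1690) = 1/(-8081) = -1/8081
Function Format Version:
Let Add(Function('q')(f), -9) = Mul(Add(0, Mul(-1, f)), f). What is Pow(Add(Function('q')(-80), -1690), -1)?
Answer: Rational(-1, 8081) ≈ -0.00012375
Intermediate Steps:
Function('q')(f) = Add(9, Mul(-1, Pow(f, 2))) (Function('q')(f) = Add(9, Mul(Add(0, Mul(-1, f)), f)) = Add(9, Mul(Mul(-1, f), f)) = Add(9, Mul(-1, Pow(f, 2))))
Pow(Add(Function('q')(-80), -1690), -1) = Pow(Add(Add(9, Mul(-1, Pow(-80, 2))), -1690), -1) = Pow(Add(Add(9, Mul(-1, 6400)), -1690), -1) = Pow(Add(Add(9, -6400), -1690), -1) = Pow(Add(-6391, -1690), -1) = Pow(-8081, -1) = Rational(-1, 8081)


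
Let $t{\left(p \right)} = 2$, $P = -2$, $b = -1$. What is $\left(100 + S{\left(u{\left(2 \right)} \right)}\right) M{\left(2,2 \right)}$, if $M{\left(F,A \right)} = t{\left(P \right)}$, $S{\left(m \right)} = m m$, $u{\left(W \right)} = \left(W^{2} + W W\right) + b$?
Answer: $298$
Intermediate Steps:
$u{\left(W \right)} = -1 + 2 W^{2}$ ($u{\left(W \right)} = \left(W^{2} + W W\right) - 1 = \left(W^{2} + W^{2}\right) - 1 = 2 W^{2} - 1 = -1 + 2 W^{2}$)
$S{\left(m \right)} = m^{2}$
$M{\left(F,A \right)} = 2$
$\left(100 + S{\left(u{\left(2 \right)} \right)}\right) M{\left(2,2 \right)} = \left(100 + \left(-1 + 2 \cdot 2^{2}\right)^{2}\right) 2 = \left(100 + \left(-1 + 2 \cdot 4\right)^{2}\right) 2 = \left(100 + \left(-1 + 8\right)^{2}\right) 2 = \left(100 + 7^{2}\right) 2 = \left(100 + 49\right) 2 = 149 \cdot 2 = 298$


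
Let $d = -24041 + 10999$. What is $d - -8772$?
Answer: $-4270$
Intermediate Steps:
$d = -13042$
$d - -8772 = -13042 - -8772 = -13042 + 8772 = -4270$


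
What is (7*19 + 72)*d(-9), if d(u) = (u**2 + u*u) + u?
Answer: 31365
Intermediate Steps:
d(u) = u + 2*u**2 (d(u) = (u**2 + u**2) + u = 2*u**2 + u = u + 2*u**2)
(7*19 + 72)*d(-9) = (7*19 + 72)*(-9*(1 + 2*(-9))) = (133 + 72)*(-9*(1 - 18)) = 205*(-9*(-17)) = 205*153 = 31365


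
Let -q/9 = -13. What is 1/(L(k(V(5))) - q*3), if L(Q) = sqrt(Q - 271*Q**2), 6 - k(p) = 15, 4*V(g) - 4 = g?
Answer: -39/16129 - 2*I*sqrt(610)/48387 ≈ -0.002418 - 0.0010209*I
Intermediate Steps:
q = 117 (q = -9*(-13) = 117)
V(g) = 1 + g/4
k(p) = -9 (k(p) = 6 - 1*15 = 6 - 15 = -9)
1/(L(k(V(5))) - q*3) = 1/(sqrt(-9*(1 - 271*(-9))) - 1*117*3) = 1/(sqrt(-9*(1 + 2439)) - 117*3) = 1/(sqrt(-9*2440) - 351) = 1/(sqrt(-21960) - 351) = 1/(6*I*sqrt(610) - 351) = 1/(-351 + 6*I*sqrt(610))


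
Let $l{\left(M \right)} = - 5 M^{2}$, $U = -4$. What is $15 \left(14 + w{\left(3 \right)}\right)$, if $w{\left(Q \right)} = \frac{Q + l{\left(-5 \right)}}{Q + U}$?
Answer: $2040$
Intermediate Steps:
$w{\left(Q \right)} = \frac{-125 + Q}{-4 + Q}$ ($w{\left(Q \right)} = \frac{Q - 5 \left(-5\right)^{2}}{Q - 4} = \frac{Q - 125}{-4 + Q} = \frac{-125 + Q}{-4 + Q}$)
$15 \left(14 + w{\left(3 \right)}\right) = 15 \left(14 + \frac{-125 + 3}{-4 + 3}\right) = 15 \left(14 + \frac{1}{-1} \left(-122\right)\right) = 15 \left(14 - -122\right) = 15 \left(14 + 122\right) = 15 \cdot 136 = 2040$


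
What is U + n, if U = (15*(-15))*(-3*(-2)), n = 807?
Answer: -543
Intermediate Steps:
U = -1350 (U = -225*6 = -1350)
U + n = -1350 + 807 = -543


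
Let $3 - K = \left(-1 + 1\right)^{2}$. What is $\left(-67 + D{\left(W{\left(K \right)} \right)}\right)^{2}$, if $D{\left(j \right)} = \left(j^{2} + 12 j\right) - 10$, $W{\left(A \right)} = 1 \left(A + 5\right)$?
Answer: $6889$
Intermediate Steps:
$K = 3$ ($K = 3 - \left(-1 + 1\right)^{2} = 3 - 0^{2} = 3 - 0 = 3 + 0 = 3$)
$W{\left(A \right)} = 5 + A$ ($W{\left(A \right)} = 1 \left(5 + A\right) = 5 + A$)
$D{\left(j \right)} = -10 + j^{2} + 12 j$
$\left(-67 + D{\left(W{\left(K \right)} \right)}\right)^{2} = \left(-67 + \left(-10 + \left(5 + 3\right)^{2} + 12 \left(5 + 3\right)\right)\right)^{2} = \left(-67 + \left(-10 + 8^{2} + 12 \cdot 8\right)\right)^{2} = \left(-67 + \left(-10 + 64 + 96\right)\right)^{2} = \left(-67 + 150\right)^{2} = 83^{2} = 6889$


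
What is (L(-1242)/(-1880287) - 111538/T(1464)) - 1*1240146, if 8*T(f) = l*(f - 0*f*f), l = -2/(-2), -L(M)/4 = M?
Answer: -426934687908616/344092521 ≈ -1.2408e+6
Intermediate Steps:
L(M) = -4*M
l = 1 (l = -2*(-½) = 1)
T(f) = f/8 (T(f) = (1*(f - 0*f*f))/8 = (1*(f - 0*f))/8 = (1*(f - 1*0))/8 = (1*(f + 0))/8 = (1*f)/8 = f/8)
(L(-1242)/(-1880287) - 111538/T(1464)) - 1*1240146 = (-4*(-1242)/(-1880287) - 111538/((⅛)*1464)) - 1*1240146 = (4968*(-1/1880287) - 111538/183) - 1240146 = (-4968/1880287 - 111538*1/183) - 1240146 = (-4968/1880287 - 111538/183) - 1240146 = -209724360550/344092521 - 1240146 = -426934687908616/344092521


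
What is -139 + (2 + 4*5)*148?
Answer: 3117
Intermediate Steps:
-139 + (2 + 4*5)*148 = -139 + (2 + 20)*148 = -139 + 22*148 = -139 + 3256 = 3117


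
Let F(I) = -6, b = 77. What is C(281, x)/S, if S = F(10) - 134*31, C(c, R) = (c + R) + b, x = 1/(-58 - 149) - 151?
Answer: -103/2070 ≈ -0.049758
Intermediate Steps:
x = -31258/207 (x = 1/(-207) - 151 = -1/207 - 151 = -31258/207 ≈ -151.00)
C(c, R) = 77 + R + c (C(c, R) = (c + R) + 77 = (R + c) + 77 = 77 + R + c)
S = -4160 (S = -6 - 134*31 = -6 - 4154 = -4160)
C(281, x)/S = (77 - 31258/207 + 281)/(-4160) = (42848/207)*(-1/4160) = -103/2070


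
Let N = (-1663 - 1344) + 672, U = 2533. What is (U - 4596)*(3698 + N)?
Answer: -2811869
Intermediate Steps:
N = -2335 (N = -3007 + 672 = -2335)
(U - 4596)*(3698 + N) = (2533 - 4596)*(3698 - 2335) = -2063*1363 = -2811869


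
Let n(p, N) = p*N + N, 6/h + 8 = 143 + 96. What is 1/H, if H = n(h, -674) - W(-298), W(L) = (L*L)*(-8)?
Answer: 77/54650018 ≈ 1.4090e-6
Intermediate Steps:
h = 2/77 (h = 6/(-8 + (143 + 96)) = 6/(-8 + 239) = 6/231 = 6*(1/231) = 2/77 ≈ 0.025974)
W(L) = -8*L**2 (W(L) = L**2*(-8) = -8*L**2)
n(p, N) = N + N*p (n(p, N) = N*p + N = N + N*p)
H = 54650018/77 (H = -674*(1 + 2/77) - (-8)*(-298)**2 = -674*79/77 - (-8)*88804 = -53246/77 - 1*(-710432) = -53246/77 + 710432 = 54650018/77 ≈ 7.0974e+5)
1/H = 1/(54650018/77) = 77/54650018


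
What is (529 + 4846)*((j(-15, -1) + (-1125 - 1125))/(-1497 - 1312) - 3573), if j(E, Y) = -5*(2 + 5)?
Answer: -53934212000/2809 ≈ -1.9201e+7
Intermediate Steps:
j(E, Y) = -35 (j(E, Y) = -5*7 = -35)
(529 + 4846)*((j(-15, -1) + (-1125 - 1125))/(-1497 - 1312) - 3573) = (529 + 4846)*((-35 + (-1125 - 1125))/(-1497 - 1312) - 3573) = 5375*((-35 - 2250)/(-2809) - 3573) = 5375*(-2285*(-1/2809) - 3573) = 5375*(2285/2809 - 3573) = 5375*(-10034272/2809) = -53934212000/2809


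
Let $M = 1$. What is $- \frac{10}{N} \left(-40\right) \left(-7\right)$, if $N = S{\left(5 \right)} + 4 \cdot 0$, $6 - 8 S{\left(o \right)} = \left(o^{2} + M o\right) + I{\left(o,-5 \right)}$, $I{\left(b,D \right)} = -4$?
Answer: $1120$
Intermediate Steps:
$S{\left(o \right)} = \frac{5}{4} - \frac{o}{8} - \frac{o^{2}}{8}$ ($S{\left(o \right)} = \frac{3}{4} - \frac{\left(o^{2} + 1 o\right) - 4}{8} = \frac{3}{4} - \frac{\left(o^{2} + o\right) - 4}{8} = \frac{3}{4} - \frac{\left(o + o^{2}\right) - 4}{8} = \frac{3}{4} - \frac{-4 + o + o^{2}}{8} = \frac{3}{4} - \left(- \frac{1}{2} + \frac{o}{8} + \frac{o^{2}}{8}\right) = \frac{5}{4} - \frac{o}{8} - \frac{o^{2}}{8}$)
$N = - \frac{5}{2}$ ($N = \left(\frac{5}{4} - \frac{5}{8} - \frac{5^{2}}{8}\right) + 4 \cdot 0 = \left(\frac{5}{4} - \frac{5}{8} - \frac{25}{8}\right) + 0 = - \frac{5}{2} + 0 = - \frac{5}{2} \approx -2.5$)
$- \frac{10}{N} \left(-40\right) \left(-7\right) = - \frac{10}{- \frac{5}{2}} \left(-40\right) \left(-7\right) = \left(-10\right) \left(- \frac{2}{5}\right) \left(-40\right) \left(-7\right) = 4 \left(-40\right) \left(-7\right) = \left(-160\right) \left(-7\right) = 1120$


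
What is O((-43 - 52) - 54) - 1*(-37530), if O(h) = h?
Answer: 37381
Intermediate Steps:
O((-43 - 52) - 54) - 1*(-37530) = ((-43 - 52) - 54) - 1*(-37530) = (-95 - 54) + 37530 = -149 + 37530 = 37381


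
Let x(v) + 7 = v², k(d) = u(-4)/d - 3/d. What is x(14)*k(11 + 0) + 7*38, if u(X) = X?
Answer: 1603/11 ≈ 145.73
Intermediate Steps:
k(d) = -7/d (k(d) = -4/d - 3/d = -7/d)
x(v) = -7 + v²
x(14)*k(11 + 0) + 7*38 = (-7 + 14²)*(-7/(11 + 0)) + 7*38 = (-7 + 196)*(-7/11) + 266 = 189*(-7*1/11) + 266 = 189*(-7/11) + 266 = -1323/11 + 266 = 1603/11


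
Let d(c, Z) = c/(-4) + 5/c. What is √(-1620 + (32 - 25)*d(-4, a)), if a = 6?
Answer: I*√6487/2 ≈ 40.271*I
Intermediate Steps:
d(c, Z) = 5/c - c/4 (d(c, Z) = c*(-¼) + 5/c = -c/4 + 5/c = 5/c - c/4)
√(-1620 + (32 - 25)*d(-4, a)) = √(-1620 + (32 - 25)*(5/(-4) - ¼*(-4))) = √(-1620 + 7*(5*(-¼) + 1)) = √(-1620 + 7*(-5/4 + 1)) = √(-1620 + 7*(-¼)) = √(-1620 - 7/4) = √(-6487/4) = I*√6487/2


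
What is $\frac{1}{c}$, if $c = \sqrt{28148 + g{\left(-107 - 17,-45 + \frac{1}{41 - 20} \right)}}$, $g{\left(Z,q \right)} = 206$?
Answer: $\frac{\sqrt{28354}}{28354} \approx 0.0059387$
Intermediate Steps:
$c = \sqrt{28354}$ ($c = \sqrt{28148 + 206} = \sqrt{28354} \approx 168.39$)
$\frac{1}{c} = \frac{1}{\sqrt{28354}} = \frac{\sqrt{28354}}{28354}$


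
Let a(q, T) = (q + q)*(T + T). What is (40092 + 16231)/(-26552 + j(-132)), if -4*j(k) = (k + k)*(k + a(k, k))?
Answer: 56323/4564672 ≈ 0.012339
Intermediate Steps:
a(q, T) = 4*T*q (a(q, T) = (2*q)*(2*T) = 4*T*q)
j(k) = -k*(k + 4*k²)/2 (j(k) = -(k + k)*(k + 4*k*k)/4 = -2*k*(k + 4*k²)/4 = -k*(k + 4*k²)/2)
(40092 + 16231)/(-26552 + j(-132)) = (40092 + 16231)/(-26552 - ½*(-132)²*(1 + 4*(-132))) = 56323/(-26552 - ½*17424*(1 - 528)) = 56323/(-26552 - ½*17424*(-527)) = 56323/(-26552 + 4591224) = 56323/4564672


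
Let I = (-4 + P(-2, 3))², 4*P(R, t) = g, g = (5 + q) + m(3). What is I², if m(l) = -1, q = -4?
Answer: 256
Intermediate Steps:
g = 0 (g = (5 - 4) - 1 = 1 - 1 = 0)
P(R, t) = 0 (P(R, t) = (¼)*0 = 0)
I = 16 (I = (-4 + 0)² = (-4)² = 16)
I² = 16² = 256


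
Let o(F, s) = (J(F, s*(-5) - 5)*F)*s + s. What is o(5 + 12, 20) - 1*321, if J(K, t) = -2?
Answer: -981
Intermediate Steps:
o(F, s) = s - 2*F*s (o(F, s) = (-2*F)*s + s = -2*F*s + s = s - 2*F*s)
o(5 + 12, 20) - 1*321 = 20*(1 - 2*(5 + 12)) - 1*321 = 20*(1 - 2*17) - 321 = 20*(1 - 34) - 321 = 20*(-33) - 321 = -660 - 321 = -981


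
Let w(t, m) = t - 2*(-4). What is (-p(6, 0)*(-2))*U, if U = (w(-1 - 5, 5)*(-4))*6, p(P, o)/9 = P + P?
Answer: -10368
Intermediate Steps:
p(P, o) = 18*P (p(P, o) = 9*(P + P) = 9*(2*P) = 18*P)
w(t, m) = 8 + t (w(t, m) = t + 8 = 8 + t)
U = -48 (U = ((8 + (-1 - 5))*(-4))*6 = ((8 - 6)*(-4))*6 = (2*(-4))*6 = -8*6 = -48)
(-p(6, 0)*(-2))*U = (-18*6*(-2))*(-48) = (-1*108*(-2))*(-48) = -108*(-2)*(-48) = 216*(-48) = -10368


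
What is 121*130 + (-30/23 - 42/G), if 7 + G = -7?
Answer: 361829/23 ≈ 15732.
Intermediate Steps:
G = -14 (G = -7 - 7 = -14)
121*130 + (-30/23 - 42/G) = 121*130 + (-30/23 - 42/(-14)) = 15730 + (-30*1/23 - 42*(-1/14)) = 15730 + (-30/23 + 3) = 15730 + 39/23 = 361829/23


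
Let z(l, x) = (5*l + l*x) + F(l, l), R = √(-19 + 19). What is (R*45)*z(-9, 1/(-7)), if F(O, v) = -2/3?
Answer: 0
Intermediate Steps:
R = 0 (R = √0 = 0)
F(O, v) = -⅔ (F(O, v) = -2*⅓ = -⅔)
z(l, x) = -⅔ + 5*l + l*x (z(l, x) = (5*l + l*x) - ⅔ = -⅔ + 5*l + l*x)
(R*45)*z(-9, 1/(-7)) = (0*45)*(-⅔ + 5*(-9) - 9/(-7)) = 0*(-⅔ - 45 - 9*(-⅐)) = 0*(-⅔ - 45 + 9/7) = 0*(-932/21) = 0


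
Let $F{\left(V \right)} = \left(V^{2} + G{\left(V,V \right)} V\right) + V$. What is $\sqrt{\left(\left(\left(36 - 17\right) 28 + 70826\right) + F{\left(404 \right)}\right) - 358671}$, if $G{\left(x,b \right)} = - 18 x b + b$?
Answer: $i \sqrt{1186867229} \approx 34451.0 i$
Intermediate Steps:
$G{\left(x,b \right)} = b - 18 b x$ ($G{\left(x,b \right)} = - 18 b x + b = b - 18 b x$)
$F{\left(V \right)} = V + V^{2} + V^{2} \left(1 - 18 V\right)$ ($F{\left(V \right)} = \left(V^{2} + V \left(1 - 18 V\right) V\right) + V = \left(V^{2} + V^{2} \left(1 - 18 V\right)\right) + V = V + V^{2} + V^{2} \left(1 - 18 V\right)$)
$\sqrt{\left(\left(\left(36 - 17\right) 28 + 70826\right) + F{\left(404 \right)}\right) - 358671} = \sqrt{\left(\left(\left(36 - 17\right) 28 + 70826\right) + 404 \left(1 + 404 - 404 \left(-1 + 18 \cdot 404\right)\right)\right) - 358671} = \sqrt{\left(\left(19 \cdot 28 + 70826\right) + 404 \left(1 + 404 - 404 \left(-1 + 7272\right)\right)\right) - 358671} = \sqrt{\left(\left(532 + 70826\right) + 404 \left(1 + 404 - 404 \cdot 7271\right)\right) - 358671} = \sqrt{\left(71358 + 404 \left(1 + 404 - 2937484\right)\right) - 358671} = \sqrt{\left(71358 + 404 \left(-2937079\right)\right) - 358671} = \sqrt{\left(71358 - 1186579916\right) - 358671} = \sqrt{-1186508558 - 358671} = \sqrt{-1186867229} = i \sqrt{1186867229}$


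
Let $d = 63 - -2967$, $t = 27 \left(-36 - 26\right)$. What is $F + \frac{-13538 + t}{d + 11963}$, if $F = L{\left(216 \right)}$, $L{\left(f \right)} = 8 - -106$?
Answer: $\frac{1693990}{14993} \approx 112.99$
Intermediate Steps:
$t = -1674$ ($t = 27 \left(-62\right) = -1674$)
$d = 3030$ ($d = 63 + 2967 = 3030$)
$L{\left(f \right)} = 114$ ($L{\left(f \right)} = 8 + 106 = 114$)
$F = 114$
$F + \frac{-13538 + t}{d + 11963} = 114 + \frac{-13538 - 1674}{3030 + 11963} = 114 - \frac{15212}{14993} = \frac{1693990}{14993}$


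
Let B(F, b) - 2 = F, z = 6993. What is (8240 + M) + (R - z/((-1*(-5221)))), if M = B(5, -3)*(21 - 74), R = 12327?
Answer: 105436323/5221 ≈ 20195.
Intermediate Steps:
B(F, b) = 2 + F
M = -371 (M = (2 + 5)*(21 - 74) = 7*(-53) = -371)
(8240 + M) + (R - z/((-1*(-5221)))) = (8240 - 371) + (12327 - 6993/((-1*(-5221)))) = 7869 + (12327 - 6993/5221) = 7869 + 64352274/5221 = 105436323/5221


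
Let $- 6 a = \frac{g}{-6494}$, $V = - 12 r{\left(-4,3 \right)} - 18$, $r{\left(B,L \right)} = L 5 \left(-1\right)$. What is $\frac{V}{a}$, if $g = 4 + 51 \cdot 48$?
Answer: $\frac{1578042}{613} \approx 2574.3$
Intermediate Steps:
$g = 2452$ ($g = 4 + 2448 = 2452$)
$r{\left(B,L \right)} = - 5 L$ ($r{\left(B,L \right)} = 5 L \left(-1\right) = - 5 L$)
$V = 162$ ($V = - 12 \left(\left(-5\right) 3\right) - 18 = \left(-12\right) \left(-15\right) - 18 = 180 - 18 = 162$)
$a = \frac{613}{9741}$ ($a = - \frac{2452 \frac{1}{-6494}}{6} = - \frac{2452 \left(- \frac{1}{6494}\right)}{6} = \left(- \frac{1}{6}\right) \left(- \frac{1226}{3247}\right) = \frac{613}{9741} \approx 0.06293$)
$\frac{V}{a} = \frac{162}{\frac{613}{9741}} = 162 \cdot \frac{9741}{613} = \frac{1578042}{613}$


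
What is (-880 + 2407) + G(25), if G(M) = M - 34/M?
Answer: 38766/25 ≈ 1550.6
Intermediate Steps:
(-880 + 2407) + G(25) = (-880 + 2407) + (25 - 34/25) = 1527 + (25 - 34*1/25) = 1527 + (25 - 34/25) = 1527 + 591/25 = 38766/25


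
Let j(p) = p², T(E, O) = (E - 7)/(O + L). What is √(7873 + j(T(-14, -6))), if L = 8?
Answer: √31933/2 ≈ 89.349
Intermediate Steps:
T(E, O) = (-7 + E)/(8 + O) (T(E, O) = (E - 7)/(O + 8) = (-7 + E)/(8 + O))
√(7873 + j(T(-14, -6))) = √(7873 + ((-7 - 14)/(8 - 6))²) = √(7873 + (-21/2)²) = √(7873 + 441/4) = √(31933/4) = √31933/2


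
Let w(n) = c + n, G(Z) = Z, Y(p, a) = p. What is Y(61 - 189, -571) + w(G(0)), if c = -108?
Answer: -236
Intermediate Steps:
w(n) = -108 + n
Y(61 - 189, -571) + w(G(0)) = (61 - 189) + (-108 + 0) = -128 - 108 = -236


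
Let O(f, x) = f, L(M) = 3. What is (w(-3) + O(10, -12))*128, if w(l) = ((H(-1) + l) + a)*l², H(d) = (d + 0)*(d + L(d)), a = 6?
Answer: 2432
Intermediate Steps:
H(d) = d*(3 + d) (H(d) = (d + 0)*(d + 3) = d*(3 + d))
w(l) = l²*(4 + l) (w(l) = ((-(3 - 1) + l) + 6)*l² = ((-1*2 + l) + 6)*l² = ((-2 + l) + 6)*l² = (4 + l)*l² = l²*(4 + l))
(w(-3) + O(10, -12))*128 = ((-3)²*(4 - 3) + 10)*128 = (9*1 + 10)*128 = (9 + 10)*128 = 19*128 = 2432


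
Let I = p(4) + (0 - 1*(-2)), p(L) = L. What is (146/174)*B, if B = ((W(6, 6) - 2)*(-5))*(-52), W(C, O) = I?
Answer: 75920/87 ≈ 872.64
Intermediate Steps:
I = 6 (I = 4 + (0 - 1*(-2)) = 4 + (0 + 2) = 4 + 2 = 6)
W(C, O) = 6
B = 1040 (B = ((6 - 2)*(-5))*(-52) = (4*(-5))*(-52) = -20*(-52) = 1040)
(146/174)*B = (146/174)*1040 = (146*(1/174))*1040 = (73/87)*1040 = 75920/87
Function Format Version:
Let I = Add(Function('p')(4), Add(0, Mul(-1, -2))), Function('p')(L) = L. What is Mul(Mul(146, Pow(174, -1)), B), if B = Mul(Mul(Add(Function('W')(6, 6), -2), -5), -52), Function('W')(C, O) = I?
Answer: Rational(75920, 87) ≈ 872.64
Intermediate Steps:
I = 6 (I = Add(4, Add(0, Mul(-1, -2))) = Add(4, Add(0, 2)) = Add(4, 2) = 6)
Function('W')(C, O) = 6
B = 1040 (B = Mul(Mul(Add(6, -2), -5), -52) = Mul(Mul(4, -5), -52) = Mul(-20, -52) = 1040)
Mul(Mul(146, Pow(174, -1)), B) = Mul(Mul(146, Pow(174, -1)), 1040) = Mul(Mul(146, Rational(1, 174)), 1040) = Mul(Rational(73, 87), 1040) = Rational(75920, 87)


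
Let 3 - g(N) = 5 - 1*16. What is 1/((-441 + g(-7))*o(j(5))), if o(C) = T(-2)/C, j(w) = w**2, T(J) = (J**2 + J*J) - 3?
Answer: -5/427 ≈ -0.011710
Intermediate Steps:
g(N) = 14 (g(N) = 3 - (5 - 1*16) = 3 - (5 - 16) = 3 - 1*(-11) = 3 + 11 = 14)
T(J) = -3 + 2*J**2 (T(J) = (J**2 + J**2) - 3 = 2*J**2 - 3 = -3 + 2*J**2)
o(C) = 5/C (o(C) = (-3 + 2*(-2)**2)/C = (-3 + 2*4)/C = (-3 + 8)/C = 5/C)
1/((-441 + g(-7))*o(j(5))) = 1/((-441 + 14)*((5/(5**2)))) = 1/((-427)*((5/25))) = -1/(427*(5*(1/25))) = -1/(427*1/5) = -1/427*5 = -5/427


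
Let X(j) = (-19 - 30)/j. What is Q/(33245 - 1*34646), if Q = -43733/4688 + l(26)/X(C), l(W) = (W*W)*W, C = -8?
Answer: -219009129/107275504 ≈ -2.0416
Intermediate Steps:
X(j) = -49/j
l(W) = W³ (l(W) = W²*W = W³)
Q = 657027387/229712 (Q = -43733/4688 + 26³/((-49/(-8))) = -43733*1/4688 + 17576/((-49*(-⅛))) = -43733/4688 + 17576/(49/8) = -43733/4688 + 17576*(8/49) = -43733/4688 + 140608/49 = 657027387/229712 ≈ 2860.2)
Q/(33245 - 1*34646) = 657027387/(229712*(33245 - 1*34646)) = 657027387/(229712*(33245 - 34646)) = (657027387/229712)/(-1401) = (657027387/229712)*(-1/1401) = -219009129/107275504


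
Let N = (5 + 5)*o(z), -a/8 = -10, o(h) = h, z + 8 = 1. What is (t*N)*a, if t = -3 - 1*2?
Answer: 28000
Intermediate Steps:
z = -7 (z = -8 + 1 = -7)
a = 80 (a = -8*(-10) = 80)
t = -5 (t = -3 - 2 = -5)
N = -70 (N = (5 + 5)*(-7) = 10*(-7) = -70)
(t*N)*a = -5*(-70)*80 = 350*80 = 28000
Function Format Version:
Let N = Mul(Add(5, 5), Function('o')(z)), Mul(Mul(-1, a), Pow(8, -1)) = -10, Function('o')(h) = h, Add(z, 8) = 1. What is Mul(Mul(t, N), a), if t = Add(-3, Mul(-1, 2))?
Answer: 28000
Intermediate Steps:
z = -7 (z = Add(-8, 1) = -7)
a = 80 (a = Mul(-8, -10) = 80)
t = -5 (t = Add(-3, -2) = -5)
N = -70 (N = Mul(Add(5, 5), -7) = Mul(10, -7) = -70)
Mul(Mul(t, N), a) = Mul(Mul(-5, -70), 80) = Mul(350, 80) = 28000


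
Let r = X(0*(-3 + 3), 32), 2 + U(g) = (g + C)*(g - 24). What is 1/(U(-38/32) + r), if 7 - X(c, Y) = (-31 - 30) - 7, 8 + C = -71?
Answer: 256/535737 ≈ 0.00047785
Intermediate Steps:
C = -79 (C = -8 - 71 = -79)
U(g) = -2 + (-79 + g)*(-24 + g) (U(g) = -2 + (g - 79)*(g - 24) = -2 + (-79 + g)*(-24 + g))
X(c, Y) = 75 (X(c, Y) = 7 - ((-31 - 30) - 7) = 7 - (-61 - 7) = 7 - 1*(-68) = 7 + 68 = 75)
r = 75
1/(U(-38/32) + r) = 1/((1894 + (-38/32)² - (-3914)/32) + 75) = 1/((1894 + (-38*1/32)² - (-3914)/32) + 75) = 1/((1894 + (-19/16)² - 103*(-19/16)) + 75) = 1/((1894 + 361/256 + 1957/16) + 75) = 1/(516537/256 + 75) = 1/(535737/256) = 256/535737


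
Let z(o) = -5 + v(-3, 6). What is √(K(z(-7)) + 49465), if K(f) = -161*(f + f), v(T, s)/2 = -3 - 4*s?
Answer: 3*√7607 ≈ 261.65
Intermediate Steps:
v(T, s) = -6 - 8*s (v(T, s) = 2*(-3 - 4*s) = -6 - 8*s)
z(o) = -59 (z(o) = -5 + (-6 - 8*6) = -5 + (-6 - 48) = -5 - 54 = -59)
K(f) = -322*f
√(K(z(-7)) + 49465) = √(-322*(-59) + 49465) = √(18998 + 49465) = √68463 = 3*√7607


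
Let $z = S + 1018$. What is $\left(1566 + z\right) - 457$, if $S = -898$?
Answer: $1229$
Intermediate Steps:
$z = 120$ ($z = -898 + 1018 = 120$)
$\left(1566 + z\right) - 457 = \left(1566 + 120\right) - 457 = 1686 - 457 = 1229$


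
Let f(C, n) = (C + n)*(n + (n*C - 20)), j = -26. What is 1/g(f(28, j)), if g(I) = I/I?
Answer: 1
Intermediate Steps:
f(C, n) = (C + n)*(-20 + n + C*n) (f(C, n) = (C + n)*(n + (C*n - 20)) = (C + n)*(n + (-20 + C*n)) = (C + n)*(-20 + n + C*n))
g(I) = 1
1/g(f(28, j)) = 1/1 = 1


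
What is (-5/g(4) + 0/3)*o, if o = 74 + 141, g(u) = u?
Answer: -1075/4 ≈ -268.75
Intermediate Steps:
o = 215
(-5/g(4) + 0/3)*o = (-5/4 + 0/3)*215 = (-5*¼ + 0*(⅓))*215 = (-5/4 + 0)*215 = -5/4*215 = -1075/4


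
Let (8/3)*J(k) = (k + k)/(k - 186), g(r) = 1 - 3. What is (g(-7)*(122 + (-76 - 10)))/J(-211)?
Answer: -38112/211 ≈ -180.63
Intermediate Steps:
g(r) = -2
J(k) = 3*k/(4*(-186 + k)) (J(k) = 3*((k + k)/(k - 186))/8 = 3*((2*k)/(-186 + k))/8 = 3*(2*k/(-186 + k))/8 = 3*k/(4*(-186 + k)))
(g(-7)*(122 + (-76 - 10)))/J(-211) = (-2*(122 + (-76 - 10)))/(((¾)*(-211)/(-186 - 211))) = (-2*(122 - 86))/(((¾)*(-211)/(-397))) = (-2*36)/(((¾)*(-211)*(-1/397))) = -72/633/1588 = -72*1588/633 = -38112/211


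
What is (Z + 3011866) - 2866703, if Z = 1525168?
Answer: 1670331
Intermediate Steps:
(Z + 3011866) - 2866703 = (1525168 + 3011866) - 2866703 = 4537034 - 2866703 = 1670331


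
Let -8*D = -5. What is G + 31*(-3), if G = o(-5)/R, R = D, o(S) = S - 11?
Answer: -593/5 ≈ -118.60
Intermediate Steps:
o(S) = -11 + S
D = 5/8 (D = -1/8*(-5) = 5/8 ≈ 0.62500)
R = 5/8 ≈ 0.62500
G = -128/5 (G = (-11 - 5)/(5/8) = -16*8/5 = -128/5 ≈ -25.600)
G + 31*(-3) = -128/5 + 31*(-3) = -128/5 - 93 = -593/5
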